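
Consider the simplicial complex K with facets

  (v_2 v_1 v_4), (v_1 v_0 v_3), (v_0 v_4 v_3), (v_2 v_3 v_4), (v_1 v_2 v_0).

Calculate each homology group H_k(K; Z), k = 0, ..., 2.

H_0 = Z,  H_1 = Z,  H_2 = 0.

We work with the vertex ordering v_0 < v_1 < v_2 < v_3 < v_4. The simplices of K, each written with vertices in increasing order, are:

  0-simplices (5): [v_0], [v_1], [v_2], [v_3], [v_4]
  1-simplices (10): [v_0,v_1], [v_0,v_2], [v_0,v_3], [v_0,v_4], [v_1,v_2], [v_1,v_3], [v_1,v_4], [v_2,v_3], [v_2,v_4], [v_3,v_4]
  2-simplices (5): [v_0,v_1,v_2], [v_0,v_1,v_3], [v_0,v_3,v_4], [v_1,v_2,v_4], [v_2,v_3,v_4]

so the chain groups are C_0 ≅ Z^5, C_1 ≅ Z^10, C_2 ≅ Z^5.

Boundary ∂_1: C_1 → C_0 sends each edge [p,q] (with p < q) to q − p.
This gives a 5×10 integer matrix of rank 4; reducing to Smith normal form yields diagonal entries (1,1,1,1).

Boundary ∂_2: C_2 → C_1 sends each 2-simplex [p,q,r] to [q,r] − [p,r] + [p,q]. For instance
  ∂[v_0,v_3,v_4] = [v_3,v_4] − [v_0,v_4] + [v_0,v_3],
  ∂[v_2,v_3,v_4] = [v_3,v_4] − [v_2,v_4] + [v_2,v_3].
As a 10×5 matrix over Z this has rank 5, with invariant factors (1,1,1,1,1).

From H_k ≅ ker(∂_k) / im(∂_{k+1}) we obtain:

  H_0: rank C_0 − rank ∂_1 = 5 − 4 = 1, and the invariant factors of ∂_1 are all 1, so H_0 ≅ Z.
  H_1: rank ker ∂_1 − rank ∂_2 = (10 − 4) − 5 = 1, and the invariant factors of ∂_2 are all 1, so H_1 ≅ Z.
  H_2: rank ker ∂_2 − rank ∂_3 = (5 − 5) − 0 = 0, and there is no ∂_3, so H_2 ≅ 0.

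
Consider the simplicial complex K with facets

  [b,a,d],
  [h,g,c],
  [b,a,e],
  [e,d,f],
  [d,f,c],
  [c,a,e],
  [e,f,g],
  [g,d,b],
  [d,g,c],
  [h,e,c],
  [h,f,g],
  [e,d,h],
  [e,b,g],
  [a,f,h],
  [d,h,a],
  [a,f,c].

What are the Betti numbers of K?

b_0 = 1, b_1 = 2, b_2 = 1.

Fix the vertex order a < b < c < d < e < f < g < h and write every simplex with vertices in increasing order. Then dim K = 2 and the simplices of K are:

  0-simplices (8): a, b, c, d, e, f, g, h
  1-simplices (24): ab, ac, ad, ae, af, ah, bd, be, bg, cd, ce, cf, cg, ch, de, df, dg, dh, ef, eg, eh, fg, fh, gh
  2-simplices (16): abd, abe, ace, acf, adh, afh, bdg, beg, cdf, cdg, ceh, cgh, def, deh, efg, fgh

giving chain groups C_0 ≅ Z^8, C_1 ≅ Z^24, C_2 ≅ Z^16.

Boundary ∂_1: C_1 → C_0 maps an edge to its endpoints' difference, ∂[p,q] = q − p. For instance
  ∂ae = e − a.
As a 8×24 matrix over Z this has rank 7, with invariant factors (1,1,1,1,1,1,1).

Boundary ∂_2: C_2 → C_1 sends each 2-simplex [p,q,r] to [q,r] − [p,r] + [p,q]. For instance
  ∂cgh = gh − ch + cg,
  ∂ace = ce − ae + ac.
The 24×16 boundary matrix has rank 15 and Smith normal form diag(1,1,1,1,1,1,1,1,1,1,1,1,1,1,1).

Reading off H_k = ker ∂_k / im ∂_{k+1}:

  H_0: rank C_0 − rank ∂_1 = 8 − 7 = 1, and the invariant factors of ∂_1 are all 1, so H_0 ≅ Z.
  H_1: rank ker ∂_1 − rank ∂_2 = (24 − 7) − 15 = 2, and the invariant factors of ∂_2 are all 1, so H_1 ≅ Z^2.
  H_2: rank ker ∂_2 − rank ∂_3 = (16 − 15) − 0 = 1, and there is no ∂_3, so H_2 ≅ Z.

As a check, the Euler characteristic is 8 − 24 + 16 = 0, which agrees with 1 − 2 + 1 = 0.
(K is a triangulation of the torus T^2.)

Hence the Betti numbers are b_0 = 1, b_1 = 2, b_2 = 1.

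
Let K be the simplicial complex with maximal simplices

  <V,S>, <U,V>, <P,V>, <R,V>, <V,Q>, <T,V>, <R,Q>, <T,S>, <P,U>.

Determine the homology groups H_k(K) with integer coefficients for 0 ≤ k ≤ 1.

H_0 = Z,  H_1 = Z^3.

We work with the vertex ordering P < Q < R < S < T < U < V. The simplices of K, each written with vertices in increasing order, are:

  0-simplices (7): P, Q, R, S, T, U, V
  1-simplices (9): PU, PV, QR, QV, RV, ST, SV, TV, UV

so the chain groups are C_0 ≅ Z^7, C_1 ≅ Z^9.

The boundary map ∂_1: C_1 → C_0 is given by ∂[p,q] = [q] − [p]. For instance
  ∂ST = T − S.
This gives a 7×9 integer matrix of rank 6; reducing to Smith normal form yields diagonal entries (1,1,1,1,1,1).

Computing H_k = (kernel of ∂_k) / (image of ∂_{k+1}):

  H_0: rank C_0 − rank ∂_1 = 7 − 6 = 1, and the invariant factors of ∂_1 are all 1, so H_0 = Z.
  H_1: rank ker ∂_1 − rank ∂_2 = (9 − 6) − 0 = 3, and there is no ∂_2, so H_1 = Z^3.

As a check, the Euler characteristic is 7 − 9 = -2, which agrees with 1 − 3 = -2.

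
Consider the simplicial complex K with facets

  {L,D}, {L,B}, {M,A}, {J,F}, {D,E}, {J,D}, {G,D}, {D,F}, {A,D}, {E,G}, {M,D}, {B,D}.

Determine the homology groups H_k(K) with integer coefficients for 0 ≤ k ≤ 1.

H_0 = Z,  H_1 = Z^4.

We work with the vertex ordering A < B < D < E < F < G < J < L < M. The simplices of K, each written with vertices in increasing order, are:

  0-simplices (9): A, B, D, E, F, G, J, L, M
  1-simplices (12): AD, AM, BD, BL, DE, DF, DG, DJ, DL, DM, EG, FJ

giving chain groups C_0 ≅ Z^9, C_1 ≅ Z^12.

Boundary ∂_1: C_1 → C_0 is given by ∂[p,q] = [q] − [p].
As a 9×12 matrix over Z this has rank 8, with invariant factors (1,1,1,1,1,1,1,1).

Reading off H_k = ker ∂_k / im ∂_{k+1}:

  H_0: rank C_0 − rank ∂_1 = 9 − 8 = 1, and the invariant factors of ∂_1 are all 1, so H_0 = Z.
  H_1: rank ker ∂_1 − rank ∂_2 = (12 − 8) − 0 = 4, and there is no ∂_2, so H_1 = Z^4.

As a check, the Euler characteristic is 9 − 12 = -3, which agrees with 1 − 4 = -3.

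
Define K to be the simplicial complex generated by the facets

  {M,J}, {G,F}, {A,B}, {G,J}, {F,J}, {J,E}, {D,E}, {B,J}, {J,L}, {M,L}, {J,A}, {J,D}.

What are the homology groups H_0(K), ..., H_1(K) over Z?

We work with the vertex ordering A < B < D < E < F < G < J < L < M. The simplices of K, each written with vertices in increasing order, are:

  0-simplices (9): A, B, D, E, F, G, J, L, M
  1-simplices (12): AB, AJ, BJ, DE, DJ, EJ, FG, FJ, GJ, JL, JM, LM

giving chain groups C_0 ≅ Z^9, C_1 ≅ Z^12.

Boundary ∂_1: C_1 → C_0 maps an edge to its endpoints' difference, ∂[p,q] = q − p.
As a 9×12 matrix over Z this has rank 8, with invariant factors (1,1,1,1,1,1,1,1).

From H_k ≅ ker(∂_k) / im(∂_{k+1}) we obtain:

  H_0: rank C_0 − rank ∂_1 = 9 − 8 = 1, and the invariant factors of ∂_1 are all 1, so H_0 = Z.
  H_1: rank ker ∂_1 − rank ∂_2 = (12 − 8) − 0 = 4, and there is no ∂_2, so H_1 = Z^4.

H_0 = Z,  H_1 = Z^4.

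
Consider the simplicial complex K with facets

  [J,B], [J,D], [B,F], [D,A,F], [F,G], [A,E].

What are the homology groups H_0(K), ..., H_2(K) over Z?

H_0 ≅ Z,  H_1 ≅ Z,  H_2 = 0.

Fix the vertex order A < B < D < E < F < G < J and write every simplex with vertices in increasing order. Then dim K = 2 and the simplices of K are:

  0-simplices (7): A, B, D, E, F, G, J
  1-simplices (8): AD, AE, AF, BF, BJ, DF, DJ, FG
  2-simplices (1): ADF

giving chain groups C_0 ≅ Z^7, C_1 ≅ Z^8, C_2 ≅ Z^1.

Boundary ∂_1: C_1 → C_0 sends each edge [p,q] (with p < q) to q − p.
The resulting 7×8 matrix has rank 6, and its Smith normal form has invariant factors (1,1,1,1,1,1).

∂_2: C_2 → C_1 acts by ∂[p,q,r] = [q,r] − [p,r] + [p,q]. For instance
  ∂ADF = DF − AF + AD.
The resulting 8×1 matrix has rank 1, and its Smith normal form has invariant factors (1).

From H_k ≅ ker(∂_k) / im(∂_{k+1}) we obtain:

  H_0: rank C_0 − rank ∂_1 = 7 − 6 = 1, and the invariant factors of ∂_1 are all 1, so H_0 = Z.
  H_1: rank ker ∂_1 − rank ∂_2 = (8 − 6) − 1 = 1, and the invariant factors of ∂_2 are all 1, so H_1 = Z.
  H_2: rank ker ∂_2 − rank ∂_3 = (1 − 1) − 0 = 0, and there is no ∂_3, so H_2 = 0.

As a check, the Euler characteristic is 7 − 8 + 1 = 0, which agrees with 1 − 1 + 0 = 0.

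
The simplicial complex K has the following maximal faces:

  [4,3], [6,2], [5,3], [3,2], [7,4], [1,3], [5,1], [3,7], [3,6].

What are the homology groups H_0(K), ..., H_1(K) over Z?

Order the vertices as 1 < 2 < 3 < 4 < 5 < 6 < 7. Listing each simplex with vertices in this order, K has dimension 1 with simplices:

  0-simplices (7): [1], [2], [3], [4], [5], [6], [7]
  1-simplices (9): [1,3], [1,5], [2,3], [2,6], [3,4], [3,5], [3,6], [3,7], [4,7]

Hence C_0 ≅ Z^7, C_1 ≅ Z^9.

The boundary map ∂_1: C_1 → C_0 maps an edge to its endpoints' difference, ∂[p,q] = q − p. For instance
  ∂[1,5] = [5] − [1].
This gives a 7×9 integer matrix of rank 6; reducing to Smith normal form yields diagonal entries (1,1,1,1,1,1).

Reading off H_k = ker ∂_k / im ∂_{k+1}:

  H_0: rank C_0 − rank ∂_1 = 7 − 6 = 1, and the invariant factors of ∂_1 are all 1, so H_0 = Z.
  H_1: rank ker ∂_1 − rank ∂_2 = (9 − 6) − 0 = 3, and there is no ∂_2, so H_1 = Z^3.

(K is a triangulation of a wedge of 3 circles.)

H_0 ≅ Z,  H_1 ≅ Z^3.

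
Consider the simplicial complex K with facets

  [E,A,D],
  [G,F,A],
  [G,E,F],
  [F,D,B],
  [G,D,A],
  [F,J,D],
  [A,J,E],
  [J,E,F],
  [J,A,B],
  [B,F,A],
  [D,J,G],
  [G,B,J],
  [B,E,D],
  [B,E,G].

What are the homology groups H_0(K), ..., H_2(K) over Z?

We work with the vertex ordering A < B < D < E < F < G < J. The simplices of K, each written with vertices in increasing order, are:

  0-simplices (7): A, B, D, E, F, G, J
  1-simplices (21): AB, AD, AE, AF, AG, AJ, BD, BE, BF, BG, BJ, DE, DF, DG, DJ, EF, EG, EJ, FG, FJ, GJ
  2-simplices (14): ABF, ABJ, ADE, ADG, AEJ, AFG, BDE, BDF, BEG, BGJ, DFJ, DGJ, EFG, EFJ

Hence C_0 ≅ Z^7, C_1 ≅ Z^21, C_2 ≅ Z^14.

∂_1: C_1 → C_0 maps an edge to its endpoints' difference, ∂[p,q] = q − p. For instance
  ∂AD = D − A.
This gives a 7×21 integer matrix of rank 6; reducing to Smith normal form yields diagonal entries (1,1,1,1,1,1).

Boundary ∂_2: C_2 → C_1 sends each 2-simplex [p,q,r] to [q,r] − [p,r] + [p,q]. For instance
  ∂ADG = DG − AG + AD,
  ∂BEG = EG − BG + BE.
The 21×14 boundary matrix has rank 13 and Smith normal form diag(1,1,1,1,1,1,1,1,1,1,1,1,1).

Computing H_k = (kernel of ∂_k) / (image of ∂_{k+1}):

  H_0: rank C_0 − rank ∂_1 = 7 − 6 = 1, and the invariant factors of ∂_1 are all 1, so H_0 = Z.
  H_1: rank ker ∂_1 − rank ∂_2 = (21 − 6) − 13 = 2, and the invariant factors of ∂_2 are all 1, so H_1 = Z^2.
  H_2: rank ker ∂_2 − rank ∂_3 = (14 − 13) − 0 = 1, and there is no ∂_3, so H_2 = Z.

As a check, the Euler characteristic is 7 − 21 + 14 = 0, which agrees with 1 − 2 + 1 = 0.
(K is a triangulation of the torus T^2.)

H_0 ≅ Z,  H_1 ≅ Z^2,  H_2 ≅ Z.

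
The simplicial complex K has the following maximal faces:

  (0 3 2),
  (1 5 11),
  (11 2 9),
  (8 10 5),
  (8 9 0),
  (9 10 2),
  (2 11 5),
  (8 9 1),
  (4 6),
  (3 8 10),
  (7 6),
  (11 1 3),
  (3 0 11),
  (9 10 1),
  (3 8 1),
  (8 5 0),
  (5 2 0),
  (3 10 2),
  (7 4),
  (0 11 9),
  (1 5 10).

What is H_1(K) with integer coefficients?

H_1 ≅ Z^2 ⊕ Z_2.

We work with the vertex ordering 0 < 1 < 2 < 3 < 4 < 5 < 6 < 7 < 8 < 9 < 10 < 11. The simplices of K, each written with vertices in increasing order, are:

  0-simplices (12): [0], [1], [2], [3], [4], [5], [6], [7], [8], [9], [10], [11]
  1-simplices (30): (30 of them)
  2-simplices (18): (18 of them)

Hence C_0 ≅ Z^12, C_1 ≅ Z^30, C_2 ≅ Z^18.

The boundary map ∂_1: C_1 → C_0 is given by ∂[p,q] = [q] − [p].
The resulting 12×30 matrix has rank 10, and its Smith normal form has invariant factors (1,1,1,1,1,1,1,1,1,1).

∂_2: C_2 → C_1 acts by ∂[p,q,r] = [q,r] − [p,r] + [p,q]. For instance
  ∂[1,5,11] = [5,11] − [1,11] + [1,5],
  ∂[2,9,10] = [9,10] − [2,10] + [2,9].
The resulting 30×18 matrix has rank 18, and its Smith normal form has invariant factors (1,1,1,1,1,1,1,1,1,1,1,1,1,1,1,1,1,2).

Reading off H_k = ker ∂_k / im ∂_{k+1}:

  H_1: rank ker ∂_1 − rank ∂_2 = (30 − 10) − 18 = 2, and ∂_2 has invariant factor 2 > 1, so H_1 ≅ Z^2 ⊕ Z_2.

(K is a triangulation of the disjoint union of the Klein bottle and the circle S^1.)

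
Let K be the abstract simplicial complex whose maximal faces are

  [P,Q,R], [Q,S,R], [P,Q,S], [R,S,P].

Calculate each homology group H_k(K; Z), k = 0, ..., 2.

Order the vertices as P < Q < R < S. Listing each simplex with vertices in this order, K has dimension 2 with simplices:

  0-simplices (4): P, Q, R, S
  1-simplices (6): PQ, PR, PS, QR, QS, RS
  2-simplices (4): PQR, PQS, PRS, QRS

giving chain groups C_0 ≅ Z^4, C_1 ≅ Z^6, C_2 ≅ Z^4.

∂_1: C_1 → C_0 maps an edge to its endpoints' difference, ∂[p,q] = q − p.
The resulting 4×6 matrix has rank 3, and its Smith normal form has invariant factors (1,1,1).

∂_2: C_2 → C_1 maps a triangle to the signed sum of its edges. For instance
  ∂QRS = RS − QS + QR,
  ∂PQS = QS − PS + PQ.
As a 6×4 matrix over Z this has rank 3, with invariant factors (1,1,1).

Now H_k = ker ∂_k / im ∂_{k+1}, so:

  H_0: rank C_0 − rank ∂_1 = 4 − 3 = 1, and the invariant factors of ∂_1 are all 1, so H_0 = Z.
  H_1: rank ker ∂_1 − rank ∂_2 = (6 − 3) − 3 = 0, and the invariant factors of ∂_2 are all 1, so H_1 = 0.
  H_2: rank ker ∂_2 − rank ∂_3 = (4 − 3) − 0 = 1, and there is no ∂_3, so H_2 = Z.

H_0 = Z,  H_1 = 0,  H_2 = Z.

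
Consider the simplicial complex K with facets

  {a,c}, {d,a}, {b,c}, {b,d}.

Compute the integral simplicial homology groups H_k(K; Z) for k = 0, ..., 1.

Take the total order a < b < c < d on the vertex set. Then K (dimension 1) consists of the simplices:

  0-simplices (4): a, b, c, d
  1-simplices (4): ac, ad, bc, bd

so the chain groups are C_0 ≅ Z^4, C_1 ≅ Z^4.

Boundary ∂_1: C_1 → C_0 sends each edge [p,q] (with p < q) to q − p.
This gives a 4×4 integer matrix of rank 3; reducing to Smith normal form yields diagonal entries (1,1,1).

Computing H_k = (kernel of ∂_k) / (image of ∂_{k+1}):

  H_0: rank C_0 − rank ∂_1 = 4 − 3 = 1, and the invariant factors of ∂_1 are all 1, so H_0 ≅ Z.
  H_1: rank ker ∂_1 − rank ∂_2 = (4 − 3) − 0 = 1, and there is no ∂_2, so H_1 ≅ Z.

H_0 = Z,  H_1 = Z.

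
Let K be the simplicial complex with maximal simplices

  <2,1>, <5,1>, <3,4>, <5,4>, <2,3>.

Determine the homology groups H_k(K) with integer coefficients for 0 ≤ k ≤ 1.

H_0 = Z,  H_1 = Z.

Take the total order 1 < 2 < 3 < 4 < 5 on the vertex set. Then K (dimension 1) consists of the simplices:

  0-simplices (5): [1], [2], [3], [4], [5]
  1-simplices (5): [1,2], [1,5], [2,3], [3,4], [4,5]

Hence C_0 ≅ Z^5, C_1 ≅ Z^5.

∂_1: C_1 → C_0 sends each edge [p,q] (with p < q) to q − p.
The 5×5 boundary matrix has rank 4 and Smith normal form diag(1,1,1,1).

Now H_k = ker ∂_k / im ∂_{k+1}, so:

  H_0: rank C_0 − rank ∂_1 = 5 − 4 = 1, and the invariant factors of ∂_1 are all 1, so H_0 = Z.
  H_1: rank ker ∂_1 − rank ∂_2 = (5 − 4) − 0 = 1, and there is no ∂_2, so H_1 = Z.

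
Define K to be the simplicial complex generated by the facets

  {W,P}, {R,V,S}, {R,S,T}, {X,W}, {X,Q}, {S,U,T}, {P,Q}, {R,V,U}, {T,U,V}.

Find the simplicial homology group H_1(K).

H_1 ≅ Z^2.

Order the vertices as P < Q < R < S < T < U < V < W < X. Listing each simplex with vertices in this order, K has dimension 2 with simplices:

  0-simplices (9): P, Q, R, S, T, U, V, W, X
  1-simplices (14): PQ, PW, QX, RS, RT, RU, RV, ST, SU, SV, TU, TV, UV, WX
  2-simplices (5): RST, RSV, RUV, STU, TUV

Hence C_0 ≅ Z^9, C_1 ≅ Z^14, C_2 ≅ Z^5.

The boundary map ∂_1: C_1 → C_0 is given by ∂[p,q] = [q] − [p]. For instance
  ∂WX = X − W.
This gives a 9×14 integer matrix of rank 7; reducing to Smith normal form yields diagonal entries (1,1,1,1,1,1,1).

The boundary map ∂_2: C_2 → C_1 maps a triangle to the signed sum of its edges. For instance
  ∂RST = ST − RT + RS,
  ∂RSV = SV − RV + RS.
The 14×5 boundary matrix has rank 5 and Smith normal form diag(1,1,1,1,1).

Computing H_k = (kernel of ∂_k) / (image of ∂_{k+1}):

  H_1: rank ker ∂_1 − rank ∂_2 = (14 − 7) − 5 = 2, and the invariant factors of ∂_2 are all 1, so H_1 = Z^2.

(K is a triangulation of the disjoint union of the circle S^1 and the Möbius band.)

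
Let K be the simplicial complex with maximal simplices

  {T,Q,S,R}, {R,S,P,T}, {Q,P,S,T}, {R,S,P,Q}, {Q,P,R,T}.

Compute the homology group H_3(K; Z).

K has 5 vertices, 10 edges, 10 triangles, 5 3-simplices.
rank ∂_3 = 4, rank ∂_4 = 0 ⇒ b_3 = 5 − 4 − 0 = 1. So H_3 = Z.

H_3 ≅ Z.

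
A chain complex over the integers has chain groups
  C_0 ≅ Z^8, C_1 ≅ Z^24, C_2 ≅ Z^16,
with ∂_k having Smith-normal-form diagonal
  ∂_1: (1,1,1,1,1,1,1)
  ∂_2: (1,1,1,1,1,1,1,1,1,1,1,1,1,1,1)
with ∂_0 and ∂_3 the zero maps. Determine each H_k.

H_0: b_0 = 8 − 0 − 7 = 1; torsion from ∂_1 factors > 1: none. So H_0 ≅ Z.
H_1: b_1 = 24 − 7 − 15 = 2; torsion from ∂_2 factors > 1: none. So H_1 ≅ Z^2.
H_2: b_2 = 16 − 15 − 0 = 1; torsion from ∂_3 factors > 1: none. So H_2 ≅ Z.

H_0 ≅ Z,  H_1 ≅ Z^2,  H_2 ≅ Z.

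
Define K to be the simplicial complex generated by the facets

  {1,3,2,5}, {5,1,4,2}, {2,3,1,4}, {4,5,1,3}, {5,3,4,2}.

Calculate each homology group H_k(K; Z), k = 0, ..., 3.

Fix the vertex order 1 < 2 < 3 < 4 < 5 and write every simplex with vertices in increasing order. Then dim K = 3 and the simplices of K are:

  0-simplices (5): [1], [2], [3], [4], [5]
  1-simplices (10): [1,2], [1,3], [1,4], [1,5], [2,3], [2,4], [2,5], [3,4], [3,5], [4,5]
  2-simplices (10): [1,2,3], [1,2,4], [1,2,5], [1,3,4], [1,3,5], [1,4,5], [2,3,4], [2,3,5], [2,4,5], [3,4,5]
  3-simplices (5): [1,2,3,4], [1,2,3,5], [1,2,4,5], [1,3,4,5], [2,3,4,5]

so the chain groups are C_0 ≅ Z^5, C_1 ≅ Z^10, C_2 ≅ Z^10, C_3 ≅ Z^5.

The boundary map ∂_1: C_1 → C_0 is given by ∂[p,q] = [q] − [p]. For instance
  ∂[3,5] = [5] − [3].
The resulting 5×10 matrix has rank 4, and its Smith normal form has invariant factors (1,1,1,1).

∂_2: C_2 → C_1 sends each 2-simplex [p,q,r] to [q,r] − [p,r] + [p,q]. For instance
  ∂[1,3,5] = [3,5] − [1,5] + [1,3],
  ∂[1,2,5] = [2,5] − [1,5] + [1,2].
As a 10×10 matrix over Z this has rank 6, with invariant factors (1,1,1,1,1,1).

Boundary ∂_3: C_3 → C_2 sends each 3-simplex σ to the alternating sum Σ_i (−1)^i (σ with its i-th vertex removed). For instance
  ∂[1,2,3,4] = [2,3,4] − [1,3,4] + [1,2,4] − [1,2,3],
  ∂[2,3,4,5] = [3,4,5] − [2,4,5] + [2,3,5] − [2,3,4].
The resulting 10×5 matrix has rank 4, and its Smith normal form has invariant factors (1,1,1,1).

From H_k ≅ ker(∂_k) / im(∂_{k+1}) we obtain:

  H_0: rank C_0 − rank ∂_1 = 5 − 4 = 1, and the invariant factors of ∂_1 are all 1, so H_0 ≅ Z.
  H_1: rank ker ∂_1 − rank ∂_2 = (10 − 4) − 6 = 0, and the invariant factors of ∂_2 are all 1, so H_1 ≅ 0.
  H_2: rank ker ∂_2 − rank ∂_3 = (10 − 6) − 4 = 0, and the invariant factors of ∂_3 are all 1, so H_2 ≅ 0.
  H_3: rank ker ∂_3 − rank ∂_4 = (5 − 4) − 0 = 1, and there is no ∂_4, so H_3 ≅ Z.

H_0 = Z,  H_1 = 0,  H_2 = 0,  H_3 = Z.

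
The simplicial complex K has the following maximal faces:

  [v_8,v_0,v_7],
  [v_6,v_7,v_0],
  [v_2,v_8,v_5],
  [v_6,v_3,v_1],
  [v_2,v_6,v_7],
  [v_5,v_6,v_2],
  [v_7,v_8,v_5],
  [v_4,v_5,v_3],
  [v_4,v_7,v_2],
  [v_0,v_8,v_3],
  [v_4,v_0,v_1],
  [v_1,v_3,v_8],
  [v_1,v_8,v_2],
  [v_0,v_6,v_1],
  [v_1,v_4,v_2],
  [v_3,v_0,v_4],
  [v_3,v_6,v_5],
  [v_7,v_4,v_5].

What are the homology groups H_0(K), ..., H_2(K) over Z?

Take the total order v_0 < v_1 < v_2 < v_3 < v_4 < v_5 < v_6 < v_7 < v_8 on the vertex set. Then K (dimension 2) consists of the simplices:

  0-simplices (9): [v_0], [v_1], [v_2], [v_3], [v_4], [v_5], [v_6], [v_7], [v_8]
  1-simplices (27): (27 of them)
  2-simplices (18): (18 of them)

so the chain groups are C_0 ≅ Z^9, C_1 ≅ Z^27, C_2 ≅ Z^18.

The boundary map ∂_1: C_1 → C_0 sends each edge [p,q] (with p < q) to q − p. For instance
  ∂[v_0,v_8] = [v_8] − [v_0].
The 9×27 boundary matrix has rank 8 and Smith normal form diag(1,1,1,1,1,1,1,1).

Boundary ∂_2: C_2 → C_1 sends each 2-simplex [p,q,r] to [q,r] − [p,r] + [p,q]. For instance
  ∂[v_2,v_6,v_7] = [v_6,v_7] − [v_2,v_7] + [v_2,v_6],
  ∂[v_2,v_5,v_6] = [v_5,v_6] − [v_2,v_6] + [v_2,v_5].
The resulting 27×18 matrix has rank 18, and its Smith normal form has invariant factors (1,1,1,1,1,1,1,1,1,1,1,1,1,1,1,1,1,2).

From H_k ≅ ker(∂_k) / im(∂_{k+1}) we obtain:

  H_0: rank C_0 − rank ∂_1 = 9 − 8 = 1, and the invariant factors of ∂_1 are all 1, so H_0 = Z.
  H_1: rank ker ∂_1 − rank ∂_2 = (27 − 8) − 18 = 1, and ∂_2 has invariant factor 2 > 1, so H_1 = Z ⊕ Z/2.
  H_2: rank ker ∂_2 − rank ∂_3 = (18 − 18) − 0 = 0, and there is no ∂_3, so H_2 = 0.

(K is a triangulation of the Klein bottle.)

H_0 = Z,  H_1 = Z ⊕ Z/2,  H_2 = 0.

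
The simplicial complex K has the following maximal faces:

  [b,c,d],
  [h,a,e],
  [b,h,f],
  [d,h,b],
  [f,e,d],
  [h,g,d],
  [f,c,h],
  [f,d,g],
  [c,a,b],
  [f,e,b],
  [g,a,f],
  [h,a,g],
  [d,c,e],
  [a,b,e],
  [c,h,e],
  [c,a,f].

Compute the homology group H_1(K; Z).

H_1 ≅ Z^2.

We work with the vertex ordering a < b < c < d < e < f < g < h. The simplices of K, each written with vertices in increasing order, are:

  0-simplices (8): a, b, c, d, e, f, g, h
  1-simplices (24): ab, ac, ae, af, ag, ah, bc, bd, be, bf, bh, cd, ce, cf, ch, de, df, dg, dh, ef, eh, fg, fh, gh
  2-simplices (16): abc, abe, acf, aeh, afg, agh, bcd, bdh, bef, bfh, cde, ceh, cfh, def, dfg, dgh

so the chain groups are C_0 ≅ Z^8, C_1 ≅ Z^24, C_2 ≅ Z^16.

∂_1: C_1 → C_0 is given by ∂[p,q] = [q] − [p]. For instance
  ∂dh = h − d.
The 8×24 boundary matrix has rank 7 and Smith normal form diag(1,1,1,1,1,1,1).

The boundary map ∂_2: C_2 → C_1 acts by ∂[p,q,r] = [q,r] − [p,r] + [p,q]. For instance
  ∂def = ef − df + de,
  ∂acf = cf − af + ac.
As a 24×16 matrix over Z this has rank 15, with invariant factors (1,1,1,1,1,1,1,1,1,1,1,1,1,1,1).

Reading off H_k = ker ∂_k / im ∂_{k+1}:

  H_1: rank ker ∂_1 − rank ∂_2 = (24 − 7) − 15 = 2, and the invariant factors of ∂_2 are all 1, so H_1 ≅ Z^2.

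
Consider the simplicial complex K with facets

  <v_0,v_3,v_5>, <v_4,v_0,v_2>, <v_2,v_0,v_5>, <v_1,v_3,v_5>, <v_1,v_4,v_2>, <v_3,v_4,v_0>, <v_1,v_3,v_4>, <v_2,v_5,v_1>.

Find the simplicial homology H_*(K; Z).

K has 6 vertices, 12 edges, 8 triangles.
rank ∂_0 = 0, rank ∂_1 = 5 ⇒ b_0 = 6 − 0 − 5 = 1; all invariant factors of ∂_1 are 1 so no torsion. So H_0 = Z.
rank ∂_1 = 5, rank ∂_2 = 7 ⇒ b_1 = 12 − 5 − 7 = 0; all invariant factors of ∂_2 are 1 so no torsion. So H_1 = 0.
rank ∂_2 = 7, rank ∂_3 = 0 ⇒ b_2 = 8 − 7 − 0 = 1. So H_2 = Z.

H_0 ≅ Z,  H_1 = 0,  H_2 ≅ Z.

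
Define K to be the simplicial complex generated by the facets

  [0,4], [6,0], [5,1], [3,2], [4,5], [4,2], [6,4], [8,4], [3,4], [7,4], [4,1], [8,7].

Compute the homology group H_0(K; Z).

H_0 = Z.

Take the total order 0 < 1 < 2 < 3 < 4 < 5 < 6 < 7 < 8 on the vertex set. Then K (dimension 1) consists of the simplices:

  0-simplices (9): [0], [1], [2], [3], [4], [5], [6], [7], [8]
  1-simplices (12): [0,4], [0,6], [1,4], [1,5], [2,3], [2,4], [3,4], [4,5], [4,6], [4,7], [4,8], [7,8]

so the chain groups are C_0 ≅ Z^9, C_1 ≅ Z^12.

The boundary map ∂_1: C_1 → C_0 is given by ∂[p,q] = [q] − [p].
The 9×12 boundary matrix has rank 8 and Smith normal form diag(1,1,1,1,1,1,1,1).

From H_k ≅ ker(∂_k) / im(∂_{k+1}) we obtain:

  H_0: rank C_0 − rank ∂_1 = 9 − 8 = 1, and the invariant factors of ∂_1 are all 1, so H_0 ≅ Z.

(K is a triangulation of a wedge of 4 circles.)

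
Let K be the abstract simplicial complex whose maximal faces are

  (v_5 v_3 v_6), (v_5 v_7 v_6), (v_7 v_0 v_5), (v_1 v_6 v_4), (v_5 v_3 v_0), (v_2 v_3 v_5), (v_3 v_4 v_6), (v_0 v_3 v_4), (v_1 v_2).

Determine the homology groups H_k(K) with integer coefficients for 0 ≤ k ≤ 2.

H_0 ≅ Z,  H_1 ≅ Z,  H_2 = 0.

Take the total order v_0 < v_1 < v_2 < v_3 < v_4 < v_5 < v_6 < v_7 on the vertex set. Then K (dimension 2) consists of the simplices:

  0-simplices (8): [v_0], [v_1], [v_2], [v_3], [v_4], [v_5], [v_6], [v_7]
  1-simplices (16): (16 of them)
  2-simplices (8): [v_0,v_3,v_4], [v_0,v_3,v_5], [v_0,v_5,v_7], [v_1,v_4,v_6], [v_2,v_3,v_5], [v_3,v_4,v_6], [v_3,v_5,v_6], [v_5,v_6,v_7]

Hence C_0 ≅ Z^8, C_1 ≅ Z^16, C_2 ≅ Z^8.

Boundary ∂_1: C_1 → C_0 sends each edge [p,q] (with p < q) to q − p. For instance
  ∂[v_5,v_7] = [v_7] − [v_5].
The resulting 8×16 matrix has rank 7, and its Smith normal form has invariant factors (1,1,1,1,1,1,1).

∂_2: C_2 → C_1 maps a triangle to the signed sum of its edges. For instance
  ∂[v_5,v_6,v_7] = [v_6,v_7] − [v_5,v_7] + [v_5,v_6],
  ∂[v_3,v_4,v_6] = [v_4,v_6] − [v_3,v_6] + [v_3,v_4].
The resulting 16×8 matrix has rank 8, and its Smith normal form has invariant factors (1,1,1,1,1,1,1,1).

Now H_k = ker ∂_k / im ∂_{k+1}, so:

  H_0: rank C_0 − rank ∂_1 = 8 − 7 = 1, and the invariant factors of ∂_1 are all 1, so H_0 = Z.
  H_1: rank ker ∂_1 − rank ∂_2 = (16 − 7) − 8 = 1, and the invariant factors of ∂_2 are all 1, so H_1 = Z.
  H_2: rank ker ∂_2 − rank ∂_3 = (8 − 8) − 0 = 0, and there is no ∂_3, so H_2 = 0.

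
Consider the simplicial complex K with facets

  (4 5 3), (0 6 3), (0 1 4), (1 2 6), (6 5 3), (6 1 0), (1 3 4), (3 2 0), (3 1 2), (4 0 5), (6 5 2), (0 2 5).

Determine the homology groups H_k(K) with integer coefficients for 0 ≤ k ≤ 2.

We work with the vertex ordering 0 < 1 < 2 < 3 < 4 < 5 < 6. The simplices of K, each written with vertices in increasing order, are:

  0-simplices (7): [0], [1], [2], [3], [4], [5], [6]
  1-simplices (18): [0,1], [0,2], [0,3], [0,4], [0,5], [0,6], [1,2], [1,3], [1,4], [1,6], [2,3], [2,5], [2,6], [3,4], [3,5], [3,6], [4,5], [5,6]
  2-simplices (12): [0,1,4], [0,1,6], [0,2,3], [0,2,5], [0,3,6], [0,4,5], [1,2,3], [1,2,6], [1,3,4], [2,5,6], [3,4,5], [3,5,6]

so the chain groups are C_0 ≅ Z^7, C_1 ≅ Z^18, C_2 ≅ Z^12.

The boundary map ∂_1: C_1 → C_0 is given by ∂[p,q] = [q] − [p].
The resulting 7×18 matrix has rank 6, and its Smith normal form has invariant factors (1,1,1,1,1,1).

∂_2: C_2 → C_1 acts by ∂[p,q,r] = [q,r] − [p,r] + [p,q]. For instance
  ∂[1,2,6] = [2,6] − [1,6] + [1,2],
  ∂[3,4,5] = [4,5] − [3,5] + [3,4].
The resulting 18×12 matrix has rank 12, and its Smith normal form has invariant factors (1,1,1,1,1,1,1,1,1,1,1,2).

Reading off H_k = ker ∂_k / im ∂_{k+1}:

  H_0: rank C_0 − rank ∂_1 = 7 − 6 = 1, and the invariant factors of ∂_1 are all 1, so H_0 ≅ Z.
  H_1: rank ker ∂_1 − rank ∂_2 = (18 − 6) − 12 = 0, and ∂_2 has invariant factor 2 > 1, so H_1 ≅ Z/2.
  H_2: rank ker ∂_2 − rank ∂_3 = (12 − 12) − 0 = 0, and there is no ∂_3, so H_2 ≅ 0.

(K is a triangulation of the real projective plane RP^2.)

H_0 ≅ Z,  H_1 ≅ Z/2,  H_2 = 0.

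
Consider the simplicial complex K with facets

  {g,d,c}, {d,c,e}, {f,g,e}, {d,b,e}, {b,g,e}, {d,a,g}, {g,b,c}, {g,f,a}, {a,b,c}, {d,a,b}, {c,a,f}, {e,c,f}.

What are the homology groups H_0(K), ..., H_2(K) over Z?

H_0 ≅ Z,  H_1 ≅ Z/2,  H_2 = 0.

Order the vertices as a < b < c < d < e < f < g. Listing each simplex with vertices in this order, K has dimension 2 with simplices:

  0-simplices (7): a, b, c, d, e, f, g
  1-simplices (18): ab, ac, ad, af, ag, bc, bd, be, bg, cd, ce, cf, cg, de, dg, ef, eg, fg
  2-simplices (12): abc, abd, acf, adg, afg, bcg, bde, beg, cde, cdg, cef, efg

giving chain groups C_0 ≅ Z^7, C_1 ≅ Z^18, C_2 ≅ Z^12.

Boundary ∂_1: C_1 → C_0 sends each edge [p,q] (with p < q) to q − p. For instance
  ∂ad = d − a.
The resulting 7×18 matrix has rank 6, and its Smith normal form has invariant factors (1,1,1,1,1,1).

The boundary map ∂_2: C_2 → C_1 maps a triangle to the signed sum of its edges. For instance
  ∂bcg = cg − bg + bc,
  ∂cde = de − ce + cd.
The resulting 18×12 matrix has rank 12, and its Smith normal form has invariant factors (1,1,1,1,1,1,1,1,1,1,1,2).

Now H_k = ker ∂_k / im ∂_{k+1}, so:

  H_0: rank C_0 − rank ∂_1 = 7 − 6 = 1, and the invariant factors of ∂_1 are all 1, so H_0 ≅ Z.
  H_1: rank ker ∂_1 − rank ∂_2 = (18 − 6) − 12 = 0, and ∂_2 has invariant factor 2 > 1, so H_1 ≅ Z/2.
  H_2: rank ker ∂_2 − rank ∂_3 = (12 − 12) − 0 = 0, and there is no ∂_3, so H_2 ≅ 0.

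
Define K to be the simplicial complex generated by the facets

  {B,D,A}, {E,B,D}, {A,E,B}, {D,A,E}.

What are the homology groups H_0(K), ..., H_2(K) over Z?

H_0 ≅ Z,  H_1 = 0,  H_2 ≅ Z.

We work with the vertex ordering A < B < D < E. The simplices of K, each written with vertices in increasing order, are:

  0-simplices (4): A, B, D, E
  1-simplices (6): AB, AD, AE, BD, BE, DE
  2-simplices (4): ABD, ABE, ADE, BDE

so the chain groups are C_0 ≅ Z^4, C_1 ≅ Z^6, C_2 ≅ Z^4.

The boundary map ∂_1: C_1 → C_0 sends each edge [p,q] (with p < q) to q − p. For instance
  ∂AD = D − A.
The 4×6 boundary matrix has rank 3 and Smith normal form diag(1,1,1).

∂_2: C_2 → C_1 acts by ∂[p,q,r] = [q,r] − [p,r] + [p,q]. For instance
  ∂BDE = DE − BE + BD,
  ∂ABE = BE − AE + AB.
This gives a 6×4 integer matrix of rank 3; reducing to Smith normal form yields diagonal entries (1,1,1).

From H_k ≅ ker(∂_k) / im(∂_{k+1}) we obtain:

  H_0: rank C_0 − rank ∂_1 = 4 − 3 = 1, and the invariant factors of ∂_1 are all 1, so H_0 ≅ Z.
  H_1: rank ker ∂_1 − rank ∂_2 = (6 − 3) − 3 = 0, and the invariant factors of ∂_2 are all 1, so H_1 ≅ 0.
  H_2: rank ker ∂_2 − rank ∂_3 = (4 − 3) − 0 = 1, and there is no ∂_3, so H_2 ≅ Z.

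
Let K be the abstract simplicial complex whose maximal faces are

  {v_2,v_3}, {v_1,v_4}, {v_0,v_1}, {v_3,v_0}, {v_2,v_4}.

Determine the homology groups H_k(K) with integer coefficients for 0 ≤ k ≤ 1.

H_0 = Z,  H_1 = Z.

Take the total order v_0 < v_1 < v_2 < v_3 < v_4 on the vertex set. Then K (dimension 1) consists of the simplices:

  0-simplices (5): [v_0], [v_1], [v_2], [v_3], [v_4]
  1-simplices (5): [v_0,v_1], [v_0,v_3], [v_1,v_4], [v_2,v_3], [v_2,v_4]

Hence C_0 ≅ Z^5, C_1 ≅ Z^5.

The boundary map ∂_1: C_1 → C_0 is given by ∂[p,q] = [q] − [p]. For instance
  ∂[v_0,v_3] = [v_3] − [v_0].
The 5×5 boundary matrix has rank 4 and Smith normal form diag(1,1,1,1).

Now H_k = ker ∂_k / im ∂_{k+1}, so:

  H_0: rank C_0 − rank ∂_1 = 5 − 4 = 1, and the invariant factors of ∂_1 are all 1, so H_0 ≅ Z.
  H_1: rank ker ∂_1 − rank ∂_2 = (5 − 4) − 0 = 1, and there is no ∂_2, so H_1 ≅ Z.

As a check, the Euler characteristic is 5 − 5 = 0, which agrees with 1 − 1 = 0.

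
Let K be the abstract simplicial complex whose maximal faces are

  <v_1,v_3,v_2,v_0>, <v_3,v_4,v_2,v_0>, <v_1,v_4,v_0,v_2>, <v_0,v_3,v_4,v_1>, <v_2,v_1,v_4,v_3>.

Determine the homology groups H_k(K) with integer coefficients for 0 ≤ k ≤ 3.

H_0 = Z,  H_1 = 0,  H_2 = 0,  H_3 = Z.

We work with the vertex ordering v_0 < v_1 < v_2 < v_3 < v_4. The simplices of K, each written with vertices in increasing order, are:

  0-simplices (5): [v_0], [v_1], [v_2], [v_3], [v_4]
  1-simplices (10): [v_0,v_1], [v_0,v_2], [v_0,v_3], [v_0,v_4], [v_1,v_2], [v_1,v_3], [v_1,v_4], [v_2,v_3], [v_2,v_4], [v_3,v_4]
  2-simplices (10): [v_0,v_1,v_2], [v_0,v_1,v_3], [v_0,v_1,v_4], [v_0,v_2,v_3], [v_0,v_2,v_4], [v_0,v_3,v_4], [v_1,v_2,v_3], [v_1,v_2,v_4], [v_1,v_3,v_4], [v_2,v_3,v_4]
  3-simplices (5): [v_0,v_1,v_2,v_3], [v_0,v_1,v_2,v_4], [v_0,v_1,v_3,v_4], [v_0,v_2,v_3,v_4], [v_1,v_2,v_3,v_4]

giving chain groups C_0 ≅ Z^5, C_1 ≅ Z^10, C_2 ≅ Z^10, C_3 ≅ Z^5.

∂_1: C_1 → C_0 maps an edge to its endpoints' difference, ∂[p,q] = q − p.
This gives a 5×10 integer matrix of rank 4; reducing to Smith normal form yields diagonal entries (1,1,1,1).

∂_2: C_2 → C_1 acts by ∂[p,q,r] = [q,r] − [p,r] + [p,q]. For instance
  ∂[v_0,v_1,v_2] = [v_1,v_2] − [v_0,v_2] + [v_0,v_1],
  ∂[v_1,v_3,v_4] = [v_3,v_4] − [v_1,v_4] + [v_1,v_3].
As a 10×10 matrix over Z this has rank 6, with invariant factors (1,1,1,1,1,1).

The boundary map ∂_3: C_3 → C_2 sends each 3-simplex σ to the alternating sum Σ_i (−1)^i (σ with its i-th vertex removed). For instance
  ∂[v_0,v_1,v_2,v_3] = [v_1,v_2,v_3] − [v_0,v_2,v_3] + [v_0,v_1,v_3] − [v_0,v_1,v_2],
  ∂[v_0,v_1,v_2,v_4] = [v_1,v_2,v_4] − [v_0,v_2,v_4] + [v_0,v_1,v_4] − [v_0,v_1,v_2].
As a 10×5 matrix over Z this has rank 4, with invariant factors (1,1,1,1).

Reading off H_k = ker ∂_k / im ∂_{k+1}:

  H_0: rank C_0 − rank ∂_1 = 5 − 4 = 1, and the invariant factors of ∂_1 are all 1, so H_0 = Z.
  H_1: rank ker ∂_1 − rank ∂_2 = (10 − 4) − 6 = 0, and the invariant factors of ∂_2 are all 1, so H_1 = 0.
  H_2: rank ker ∂_2 − rank ∂_3 = (10 − 6) − 4 = 0, and the invariant factors of ∂_3 are all 1, so H_2 = 0.
  H_3: rank ker ∂_3 − rank ∂_4 = (5 − 4) − 0 = 1, and there is no ∂_4, so H_3 = Z.

As a check, the Euler characteristic is 5 − 10 + 10 − 5 = 0, which agrees with 1 − 0 + 0 − 1 = 0.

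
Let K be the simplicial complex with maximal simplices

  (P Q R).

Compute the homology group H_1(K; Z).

H_1 = 0.

Take the total order P < Q < R on the vertex set. Then K (dimension 2) consists of the simplices:

  0-simplices (3): P, Q, R
  1-simplices (3): PQ, PR, QR
  2-simplices (1): PQR

giving chain groups C_0 ≅ Z^3, C_1 ≅ Z^3, C_2 ≅ Z^1.

∂_1: C_1 → C_0 maps an edge to its endpoints' difference, ∂[p,q] = q − p. For instance
  ∂PR = R − P.
The resulting 3×3 matrix has rank 2, and its Smith normal form has invariant factors (1,1).

The boundary map ∂_2: C_2 → C_1 sends each 2-simplex [p,q,r] to [q,r] − [p,r] + [p,q]. For instance
  ∂PQR = QR − PR + PQ.
As a 3×1 matrix over Z this has rank 1, with invariant factors (1).

Computing H_k = (kernel of ∂_k) / (image of ∂_{k+1}):

  H_1: rank ker ∂_1 − rank ∂_2 = (3 − 2) − 1 = 0, and the invariant factors of ∂_2 are all 1, so H_1 = 0.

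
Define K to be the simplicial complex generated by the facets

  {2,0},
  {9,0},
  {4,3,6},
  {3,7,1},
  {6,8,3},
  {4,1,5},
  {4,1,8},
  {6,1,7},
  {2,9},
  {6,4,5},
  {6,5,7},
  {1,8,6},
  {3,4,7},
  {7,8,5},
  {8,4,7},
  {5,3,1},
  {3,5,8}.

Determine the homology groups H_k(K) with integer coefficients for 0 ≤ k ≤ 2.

Order the vertices as 0 < 1 < 2 < 3 < 4 < 5 < 6 < 7 < 8 < 9. Listing each simplex with vertices in this order, K has dimension 2 with simplices:

  0-simplices (10): [0], [1], [2], [3], [4], [5], [6], [7], [8], [9]
  1-simplices (24): (24 of them)
  2-simplices (14): [1,3,5], [1,3,7], [1,4,5], [1,4,8], [1,6,7], [1,6,8], [3,4,6], [3,4,7], [3,5,8], [3,6,8], [4,5,6], [4,7,8], [5,6,7], [5,7,8]

so the chain groups are C_0 ≅ Z^10, C_1 ≅ Z^24, C_2 ≅ Z^14.

∂_1: C_1 → C_0 maps an edge to its endpoints' difference, ∂[p,q] = q − p.
The resulting 10×24 matrix has rank 8, and its Smith normal form has invariant factors (1,1,1,1,1,1,1,1).

The boundary map ∂_2: C_2 → C_1 sends each 2-simplex [p,q,r] to [q,r] − [p,r] + [p,q]. For instance
  ∂[1,3,7] = [3,7] − [1,7] + [1,3],
  ∂[1,4,8] = [4,8] − [1,8] + [1,4].
As a 24×14 matrix over Z this has rank 13, with invariant factors (1,1,1,1,1,1,1,1,1,1,1,1,1).

Now H_k = ker ∂_k / im ∂_{k+1}, so:

  H_0: rank C_0 − rank ∂_1 = 10 − 8 = 2, and the invariant factors of ∂_1 are all 1, so H_0 ≅ Z^2.
  H_1: rank ker ∂_1 − rank ∂_2 = (24 − 8) − 13 = 3, and the invariant factors of ∂_2 are all 1, so H_1 ≅ Z^3.
  H_2: rank ker ∂_2 − rank ∂_3 = (14 − 13) − 0 = 1, and there is no ∂_3, so H_2 ≅ Z.

(K is a triangulation of the disjoint union of the torus T^2 and the circle S^1.)

H_0 ≅ Z^2,  H_1 ≅ Z^3,  H_2 ≅ Z.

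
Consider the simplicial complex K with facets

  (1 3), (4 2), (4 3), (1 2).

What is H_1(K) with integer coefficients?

Fix the vertex order 1 < 2 < 3 < 4 and write every simplex with vertices in increasing order. Then dim K = 1 and the simplices of K are:

  0-simplices (4): [1], [2], [3], [4]
  1-simplices (4): [1,2], [1,3], [2,4], [3,4]

Hence C_0 ≅ Z^4, C_1 ≅ Z^4.

The boundary map ∂_1: C_1 → C_0 sends each edge [p,q] (with p < q) to q − p.
As a 4×4 matrix over Z this has rank 3, with invariant factors (1,1,1).

Now H_k = ker ∂_k / im ∂_{k+1}, so:

  H_1: rank ker ∂_1 − rank ∂_2 = (4 − 3) − 0 = 1, and there is no ∂_2, so H_1 ≅ Z.

H_1 = Z.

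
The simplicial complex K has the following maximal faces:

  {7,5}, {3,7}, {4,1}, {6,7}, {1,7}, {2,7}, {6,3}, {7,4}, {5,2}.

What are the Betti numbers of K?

b_0 = 1, b_1 = 3.

Order the vertices as 1 < 2 < 3 < 4 < 5 < 6 < 7. Listing each simplex with vertices in this order, K has dimension 1 with simplices:

  0-simplices (7): [1], [2], [3], [4], [5], [6], [7]
  1-simplices (9): [1,4], [1,7], [2,5], [2,7], [3,6], [3,7], [4,7], [5,7], [6,7]

giving chain groups C_0 ≅ Z^7, C_1 ≅ Z^9.

The boundary map ∂_1: C_1 → C_0 sends each edge [p,q] (with p < q) to q − p.
As a 7×9 matrix over Z this has rank 6, with invariant factors (1,1,1,1,1,1).

Now H_k = ker ∂_k / im ∂_{k+1}, so:

  H_0: rank C_0 − rank ∂_1 = 7 − 6 = 1, and the invariant factors of ∂_1 are all 1, so H_0 = Z.
  H_1: rank ker ∂_1 − rank ∂_2 = (9 − 6) − 0 = 3, and there is no ∂_2, so H_1 = Z^3.

Hence the Betti numbers are b_0 = 1, b_1 = 3.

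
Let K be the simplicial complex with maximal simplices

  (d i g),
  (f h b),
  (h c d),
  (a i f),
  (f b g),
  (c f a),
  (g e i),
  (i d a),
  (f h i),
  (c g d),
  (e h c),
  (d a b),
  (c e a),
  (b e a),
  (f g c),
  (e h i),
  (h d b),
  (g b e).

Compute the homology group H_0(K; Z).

H_0 ≅ Z.

Take the total order a < b < c < d < e < f < g < h < i on the vertex set. Then K (dimension 2) consists of the simplices:

  0-simplices (9): a, b, c, d, e, f, g, h, i
  1-simplices (27): ab, ac, ad, ae, af, ai, bd, be, bf, bg, bh, cd, ce, cf, cg, ch, dg, dh, di, eg, eh, ei, fg, fh, fi, gi, hi
  2-simplices (18): abd, abe, ace, acf, adi, afi, bdh, beg, bfg, bfh, cdg, cdh, ceh, cfg, dgi, egi, ehi, fhi

so the chain groups are C_0 ≅ Z^9, C_1 ≅ Z^27, C_2 ≅ Z^18.

The boundary map ∂_1: C_1 → C_0 sends each edge [p,q] (with p < q) to q − p.
The 9×27 boundary matrix has rank 8 and Smith normal form diag(1,1,1,1,1,1,1,1).

Boundary ∂_2: C_2 → C_1 maps a triangle to the signed sum of its edges. For instance
  ∂afi = fi − ai + af,
  ∂adi = di − ai + ad.
This gives a 27×18 integer matrix of rank 17; reducing to Smith normal form yields diagonal entries (1,1,1,1,1,1,1,1,1,1,1,1,1,1,1,1,1).

From H_k ≅ ker(∂_k) / im(∂_{k+1}) we obtain:

  H_0: rank C_0 − rank ∂_1 = 9 − 8 = 1, and the invariant factors of ∂_1 are all 1, so H_0 ≅ Z.

(K is a triangulation of the torus T^2.)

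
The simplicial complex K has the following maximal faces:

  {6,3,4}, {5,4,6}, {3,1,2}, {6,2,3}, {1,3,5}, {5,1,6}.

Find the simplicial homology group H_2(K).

K has 6 vertices, 12 edges, 6 triangles.
rank ∂_2 = 6, rank ∂_3 = 0 ⇒ b_2 = 6 − 6 − 0 = 0. So H_2 ≅ 0.

H_2 ≅ 0.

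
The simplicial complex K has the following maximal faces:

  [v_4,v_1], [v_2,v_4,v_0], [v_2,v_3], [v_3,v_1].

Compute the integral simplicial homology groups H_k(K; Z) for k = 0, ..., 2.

K has 5 vertices, 6 edges, 1 triangle.
rank ∂_0 = 0, rank ∂_1 = 4 ⇒ b_0 = 5 − 0 − 4 = 1; all invariant factors of ∂_1 are 1 so no torsion. So H_0 ≅ Z.
rank ∂_1 = 4, rank ∂_2 = 1 ⇒ b_1 = 6 − 4 − 1 = 1; all invariant factors of ∂_2 are 1 so no torsion. So H_1 ≅ Z.
rank ∂_2 = 1, rank ∂_3 = 0 ⇒ b_2 = 1 − 1 − 0 = 0. So H_2 ≅ 0.

H_0 ≅ Z,  H_1 ≅ Z,  H_2 = 0.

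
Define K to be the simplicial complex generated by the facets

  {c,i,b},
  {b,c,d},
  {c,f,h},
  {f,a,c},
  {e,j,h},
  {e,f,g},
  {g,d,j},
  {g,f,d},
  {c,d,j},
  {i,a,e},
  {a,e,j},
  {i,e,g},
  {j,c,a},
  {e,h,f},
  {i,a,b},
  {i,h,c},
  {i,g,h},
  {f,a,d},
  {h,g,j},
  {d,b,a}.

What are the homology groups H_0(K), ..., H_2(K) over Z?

H_0 = Z,  H_1 = Z ⊕ Z/2,  H_2 = 0.

Fix the vertex order a < b < c < d < e < f < g < h < i < j and write every simplex with vertices in increasing order. Then dim K = 2 and the simplices of K are:

  0-simplices (10): a, b, c, d, e, f, g, h, i, j
  1-simplices (30): ab, ac, ad, ae, af, ai, aj, bc, bd, bi, cd, cf, ch, ci, cj, df, dg, dj, ef, eg, eh, ei, ej, fg, fh, gh, gi, gj, hi, hj
  2-simplices (20): abd, abi, acf, acj, adf, aei, aej, bcd, bci, cdj, cfh, chi, dfg, dgj, efg, efh, egi, ehj, ghi, ghj

giving chain groups C_0 ≅ Z^10, C_1 ≅ Z^30, C_2 ≅ Z^20.

∂_1: C_1 → C_0 sends each edge [p,q] (with p < q) to q − p. For instance
  ∂ci = i − c.
The 10×30 boundary matrix has rank 9 and Smith normal form diag(1,1,1,1,1,1,1,1,1).

The boundary map ∂_2: C_2 → C_1 sends each 2-simplex [p,q,r] to [q,r] − [p,r] + [p,q]. For instance
  ∂chi = hi − ci + ch,
  ∂cfh = fh − ch + cf.
The 30×20 boundary matrix has rank 20 and Smith normal form diag(1,1,1,1,1,1,1,1,1,1,1,1,1,1,1,1,1,1,1,2).

Reading off H_k = ker ∂_k / im ∂_{k+1}:

  H_0: rank C_0 − rank ∂_1 = 10 − 9 = 1, and the invariant factors of ∂_1 are all 1, so H_0 = Z.
  H_1: rank ker ∂_1 − rank ∂_2 = (30 − 9) − 20 = 1, and ∂_2 has invariant factor 2 > 1, so H_1 = Z ⊕ Z/2.
  H_2: rank ker ∂_2 − rank ∂_3 = (20 − 20) − 0 = 0, and there is no ∂_3, so H_2 = 0.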